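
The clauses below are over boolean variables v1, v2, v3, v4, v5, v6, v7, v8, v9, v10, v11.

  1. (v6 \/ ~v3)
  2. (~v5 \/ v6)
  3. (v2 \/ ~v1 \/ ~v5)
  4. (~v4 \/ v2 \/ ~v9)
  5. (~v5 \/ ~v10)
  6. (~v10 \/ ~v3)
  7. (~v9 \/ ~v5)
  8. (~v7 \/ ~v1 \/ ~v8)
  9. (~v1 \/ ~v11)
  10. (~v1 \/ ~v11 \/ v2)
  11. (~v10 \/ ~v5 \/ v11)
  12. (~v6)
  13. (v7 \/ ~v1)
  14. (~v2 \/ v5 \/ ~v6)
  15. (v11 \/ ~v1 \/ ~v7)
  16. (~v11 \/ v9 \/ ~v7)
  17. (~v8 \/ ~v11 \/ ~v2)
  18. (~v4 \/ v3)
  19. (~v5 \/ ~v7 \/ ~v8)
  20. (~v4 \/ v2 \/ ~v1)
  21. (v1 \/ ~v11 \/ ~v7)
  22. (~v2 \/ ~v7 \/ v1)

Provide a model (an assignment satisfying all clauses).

v1=False, v2=False, v3=False, v4=False, v5=False, v6=False, v7=False, v8=False, v9=False, v10=False, v11=True

Check each clause:
  1. (~v3 \/ v6) — ~v3 is true.
  2. (v6 \/ ~v5) — ~v5 is true.
  3. (~v1 \/ ~v5 \/ v2) — ~v5 is true.
  4. (v2 \/ ~v4 \/ ~v9) — ~v4 is true.
  5. (~v10 \/ ~v5) — ~v5 is true.
  6. (~v3 \/ ~v10) — ~v3 is true.
  7. (~v5 \/ ~v9) — ~v5 is true.
  8. (~v1 \/ ~v7 \/ ~v8) — ~v8 is true.
  9. (~v1 \/ ~v11) — ~v1 is true.
  10. (~v11 \/ ~v1 \/ v2) — ~v1 is true.
  11. (~v10 \/ ~v5 \/ v11) — v11 is true.
  12. (~v6) — ~v6 is true.
  13. (~v1 \/ v7) — ~v1 is true.
  14. (v5 \/ ~v2 \/ ~v6) — ~v6 is true.
  15. (~v7 \/ ~v1 \/ v11) — ~v7 is true.
  16. (~v7 \/ v9 \/ ~v11) — ~v7 is true.
  17. (~v11 \/ ~v8 \/ ~v2) — ~v8 is true.
  18. (v3 \/ ~v4) — ~v4 is true.
  19. (~v8 \/ ~v5 \/ ~v7) — ~v8 is true.
  20. (~v4 \/ v2 \/ ~v1) — ~v4 is true.
  21. (~v7 \/ ~v11 \/ v1) — ~v7 is true.
  22. (~v2 \/ v1 \/ ~v7) — ~v7 is true.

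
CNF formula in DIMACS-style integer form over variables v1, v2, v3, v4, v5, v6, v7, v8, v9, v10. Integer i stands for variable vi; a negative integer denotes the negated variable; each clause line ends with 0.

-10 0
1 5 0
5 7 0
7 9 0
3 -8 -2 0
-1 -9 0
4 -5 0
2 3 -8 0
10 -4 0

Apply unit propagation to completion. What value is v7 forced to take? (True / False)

Unit clause (¬v10) sets v10 = False.
(¬v4 ∨ v10): since v10 = False, the clause reduces to (¬v4). v4 = False.
(v4 ∨ ¬v5) with v4 = False leaves only ¬v5, so v5 = False.
From (v5 ∨ v1) and v5 = False: v1 = True.
(v5 ∨ v7) with v5 = False leaves only v7, so v7 = True.

True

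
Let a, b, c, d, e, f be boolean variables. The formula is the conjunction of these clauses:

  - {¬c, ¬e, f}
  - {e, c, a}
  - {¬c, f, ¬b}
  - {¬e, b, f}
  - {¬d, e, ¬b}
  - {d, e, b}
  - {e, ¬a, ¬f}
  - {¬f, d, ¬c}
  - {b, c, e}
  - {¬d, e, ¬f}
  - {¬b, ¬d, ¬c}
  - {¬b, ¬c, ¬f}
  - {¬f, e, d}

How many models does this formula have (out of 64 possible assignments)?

Split on e, then f.
  e=T, f=T: a free; 5 ways for (b,c,d) × 2^1 = 10.
  e=T, f=F: remaining (a,b,c,d) ∈ {(F,T,F,F); (F,T,F,T); (T,T,F,F); (T,T,F,T)} — 4.
  e=F, f=T: a clause becomes empty — 0.
  e=F, f=F: remaining (a,b,c,d) ∈ {(F,F,T,T); (T,F,T,T); (T,T,F,F)} — 3.
Total: 10 + 4 + 0 + 3 = 17.

17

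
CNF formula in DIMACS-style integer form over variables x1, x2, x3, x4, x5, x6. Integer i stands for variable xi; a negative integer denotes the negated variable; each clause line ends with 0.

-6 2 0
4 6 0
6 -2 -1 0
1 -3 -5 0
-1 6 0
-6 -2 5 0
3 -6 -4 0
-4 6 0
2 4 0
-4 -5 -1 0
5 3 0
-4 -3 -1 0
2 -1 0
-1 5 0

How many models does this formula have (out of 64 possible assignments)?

The models are:
  x1=F x2=T x3=F x4=F x5=T x6=T
  x1=T x2=T x3=F x4=F x5=T x6=T
  x1=T x2=T x3=T x4=F x5=T x6=T
That's 3 in total.

3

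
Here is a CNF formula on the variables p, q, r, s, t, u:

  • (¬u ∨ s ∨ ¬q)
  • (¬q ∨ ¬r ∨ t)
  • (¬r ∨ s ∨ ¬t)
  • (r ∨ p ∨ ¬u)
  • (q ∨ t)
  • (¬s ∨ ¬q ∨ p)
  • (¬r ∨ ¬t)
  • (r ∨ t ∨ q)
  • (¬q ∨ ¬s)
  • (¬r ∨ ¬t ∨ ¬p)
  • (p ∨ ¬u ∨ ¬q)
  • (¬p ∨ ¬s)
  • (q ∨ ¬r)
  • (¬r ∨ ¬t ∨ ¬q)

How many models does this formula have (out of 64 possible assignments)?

Case analysis on q and r:
  q=T, r=T: a clause becomes empty — 0.
  q=T, r=F: remaining (p,s,t,u) ∈ {(F,F,F,F); (F,F,T,F); (T,F,F,F); (T,F,T,F)} — 4.
  q=F, r=T: a clause becomes empty — 0.
  q=F, r=F: remaining (p,s,t,u) ∈ {(F,F,T,F); (F,T,T,F); (T,F,T,F); (T,F,T,T)} — 4.
Total: 0 + 4 + 0 + 4 = 8.

8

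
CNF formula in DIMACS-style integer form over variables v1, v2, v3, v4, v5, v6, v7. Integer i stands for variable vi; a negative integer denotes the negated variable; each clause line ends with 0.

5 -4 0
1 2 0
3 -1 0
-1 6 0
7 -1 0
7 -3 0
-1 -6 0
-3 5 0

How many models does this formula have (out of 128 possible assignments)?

16

Case analysis on v1 and v3:
  v1=T, v3=T: a clause becomes empty — 0.
  v1=T, v3=F: a clause becomes empty — 0.
  v1=F, v3=T: remaining (v2,v4,v5,v6,v7) ∈ {(T,F,T,F,T); (T,F,T,T,T); (T,T,T,F,T); (T,T,T,T,T)} — 4.
  v1=F, v3=F: v6, v7 free; 3 ways for (v2,v4,v5) × 2^2 = 12.
Total: 0 + 0 + 4 + 12 = 16.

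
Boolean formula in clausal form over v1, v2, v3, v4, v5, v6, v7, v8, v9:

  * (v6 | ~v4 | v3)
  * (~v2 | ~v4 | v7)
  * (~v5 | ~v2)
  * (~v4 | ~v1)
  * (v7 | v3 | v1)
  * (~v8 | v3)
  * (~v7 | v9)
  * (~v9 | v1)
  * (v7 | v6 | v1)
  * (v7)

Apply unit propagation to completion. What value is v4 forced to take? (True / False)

False

Unit clause (v7) sets v7 = True.
In (~v7 | v9), ~v7 is now false; v9 must hold, so v9 = True.
In (~v9 | v1), ~v9 is now false; v1 must hold, so v1 = True.
(~v1 | ~v4): since v1 = True, the clause reduces to (~v4). v4 = False.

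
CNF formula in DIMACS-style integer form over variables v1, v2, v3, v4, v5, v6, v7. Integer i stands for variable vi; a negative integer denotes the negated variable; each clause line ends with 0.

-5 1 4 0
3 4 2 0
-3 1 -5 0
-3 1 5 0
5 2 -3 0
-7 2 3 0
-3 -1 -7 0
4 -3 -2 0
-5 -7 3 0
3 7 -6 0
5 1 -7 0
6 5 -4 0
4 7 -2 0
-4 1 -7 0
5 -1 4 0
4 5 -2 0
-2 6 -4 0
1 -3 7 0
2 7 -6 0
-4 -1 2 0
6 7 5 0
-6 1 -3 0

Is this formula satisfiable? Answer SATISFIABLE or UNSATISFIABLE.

SATISFIABLE

Try v1 = True.
Try v2 = True.
Set v3 = True and propagate.
  then v7 is forced to False.
  then v4 is forced to True.
  then v6 is forced to True.
v5 is now unconstrained; take v5 = True.
Every clause has at least one true literal under this assignment.
So v1=1, v2=1, v3=1, v4=1, v5=1, v6=1, v7=0 is a satisfying assignment.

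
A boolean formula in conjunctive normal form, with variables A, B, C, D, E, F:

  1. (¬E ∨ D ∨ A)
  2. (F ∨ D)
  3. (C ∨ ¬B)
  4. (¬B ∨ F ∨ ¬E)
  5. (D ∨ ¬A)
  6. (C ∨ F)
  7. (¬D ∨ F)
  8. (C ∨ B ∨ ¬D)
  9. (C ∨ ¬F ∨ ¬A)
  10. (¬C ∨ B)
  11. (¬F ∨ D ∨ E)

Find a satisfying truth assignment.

A=F, B=T, C=T, D=T, E=T, F=T

Check each clause:
  1. (¬E ∨ D ∨ A) — D is true.
  2. (D ∨ F) — D is true.
  3. (¬B ∨ C) — C is true.
  4. (¬B ∨ ¬E ∨ F) — F is true.
  5. (¬A ∨ D) — D is true.
  6. (C ∨ F) — C is true.
  7. (¬D ∨ F) — F is true.
  8. (B ∨ C ∨ ¬D) — B is true.
  9. (¬A ∨ ¬F ∨ C) — C is true.
  10. (B ∨ ¬C) — B is true.
  11. (E ∨ D ∨ ¬F) — D is true.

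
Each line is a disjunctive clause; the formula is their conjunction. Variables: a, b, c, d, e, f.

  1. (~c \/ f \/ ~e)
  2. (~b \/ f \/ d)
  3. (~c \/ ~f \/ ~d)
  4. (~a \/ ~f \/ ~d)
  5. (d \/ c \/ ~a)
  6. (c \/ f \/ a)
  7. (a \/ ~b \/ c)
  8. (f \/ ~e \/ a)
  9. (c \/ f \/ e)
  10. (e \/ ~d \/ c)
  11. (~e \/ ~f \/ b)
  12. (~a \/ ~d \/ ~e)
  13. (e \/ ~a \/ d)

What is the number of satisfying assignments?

10

Case analysis on f and a:
  f=T, a=T: remaining (b,c,d,e) ∈ {(T,T,F,T)} — 1.
  f=T, a=F: remaining (b,c,d,e) ∈ {(F,F,F,F); (F,T,F,F); (T,T,F,F); (T,T,F,T)} — 4.
  f=F, a=T: remaining (b,c,d,e) ∈ {(F,T,T,F); (T,T,T,F)} — 2.
  f=F, a=F: remaining (b,c,d,e) ∈ {(F,T,F,F); (F,T,T,F); (T,T,T,F)} — 3.
Total: 1 + 4 + 2 + 3 = 10.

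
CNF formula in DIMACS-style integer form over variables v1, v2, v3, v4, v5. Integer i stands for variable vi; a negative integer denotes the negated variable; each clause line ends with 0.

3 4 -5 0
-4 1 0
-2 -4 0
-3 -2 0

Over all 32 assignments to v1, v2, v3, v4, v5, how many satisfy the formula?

Split on v4, then v2.
  v4=1, v2=1: a clause becomes empty — 0.
  v4=1, v2=0: remaining (v1,v3,v5) ∈ {(1,0,0); (1,0,1); (1,1,0); (1,1,1)} — 4.
  v4=0, v2=1: remaining (v1,v3,v5) ∈ {(0,0,0); (1,0,0)} — 2.
  v4=0, v2=0: v1 free; 3 ways for (v3,v5) × 2^1 = 6.
Total: 0 + 4 + 2 + 6 = 12.

12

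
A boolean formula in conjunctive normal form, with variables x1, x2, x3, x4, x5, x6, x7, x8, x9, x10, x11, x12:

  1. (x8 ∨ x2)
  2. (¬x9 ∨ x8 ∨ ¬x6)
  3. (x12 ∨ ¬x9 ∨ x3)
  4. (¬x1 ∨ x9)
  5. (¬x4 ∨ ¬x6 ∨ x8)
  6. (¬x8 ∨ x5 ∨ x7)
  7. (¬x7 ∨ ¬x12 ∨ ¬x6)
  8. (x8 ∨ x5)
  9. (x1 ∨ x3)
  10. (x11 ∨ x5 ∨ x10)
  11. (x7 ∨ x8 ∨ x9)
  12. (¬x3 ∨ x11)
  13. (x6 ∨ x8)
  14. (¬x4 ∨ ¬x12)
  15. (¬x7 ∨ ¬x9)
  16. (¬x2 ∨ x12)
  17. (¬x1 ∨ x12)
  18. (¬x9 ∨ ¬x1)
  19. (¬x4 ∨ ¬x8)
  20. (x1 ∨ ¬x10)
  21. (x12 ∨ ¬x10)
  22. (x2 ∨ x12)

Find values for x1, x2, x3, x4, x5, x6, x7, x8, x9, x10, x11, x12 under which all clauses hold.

x1=F  x2=F  x3=T  x4=F  x5=T  x6=T  x7=F  x8=T  x9=T  x10=F  x11=T  x12=T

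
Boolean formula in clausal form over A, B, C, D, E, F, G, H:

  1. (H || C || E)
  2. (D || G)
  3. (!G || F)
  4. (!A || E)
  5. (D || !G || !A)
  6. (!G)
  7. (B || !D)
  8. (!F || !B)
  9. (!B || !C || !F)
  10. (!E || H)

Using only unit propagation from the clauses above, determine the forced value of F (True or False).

(!G) stands alone — G = False.
(G || D): since G = False, the clause reduces to (D). D = True.
(!D || B): since D = True, the clause reduces to (B). B = True.
(!F || !B) with B = True leaves only !F, so F = False.

False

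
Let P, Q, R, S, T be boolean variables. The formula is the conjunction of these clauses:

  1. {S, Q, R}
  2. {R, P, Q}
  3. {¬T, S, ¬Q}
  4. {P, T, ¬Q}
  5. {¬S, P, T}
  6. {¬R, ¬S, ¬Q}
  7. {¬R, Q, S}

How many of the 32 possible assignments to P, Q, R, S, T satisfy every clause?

10

Case analysis on Q and S:
  Q=1, S=1: remaining (P,R,T) ∈ {(0,0,1); (1,0,0); (1,0,1)} — 3.
  Q=1, S=0: remaining (P,R,T) ∈ {(1,0,0); (1,1,0)} — 2.
  Q=0, S=1: 5 of the 8 assignments to (P,R,T) work.
  Q=0, S=0: a clause becomes empty — 0.
Total: 3 + 2 + 5 + 0 = 10.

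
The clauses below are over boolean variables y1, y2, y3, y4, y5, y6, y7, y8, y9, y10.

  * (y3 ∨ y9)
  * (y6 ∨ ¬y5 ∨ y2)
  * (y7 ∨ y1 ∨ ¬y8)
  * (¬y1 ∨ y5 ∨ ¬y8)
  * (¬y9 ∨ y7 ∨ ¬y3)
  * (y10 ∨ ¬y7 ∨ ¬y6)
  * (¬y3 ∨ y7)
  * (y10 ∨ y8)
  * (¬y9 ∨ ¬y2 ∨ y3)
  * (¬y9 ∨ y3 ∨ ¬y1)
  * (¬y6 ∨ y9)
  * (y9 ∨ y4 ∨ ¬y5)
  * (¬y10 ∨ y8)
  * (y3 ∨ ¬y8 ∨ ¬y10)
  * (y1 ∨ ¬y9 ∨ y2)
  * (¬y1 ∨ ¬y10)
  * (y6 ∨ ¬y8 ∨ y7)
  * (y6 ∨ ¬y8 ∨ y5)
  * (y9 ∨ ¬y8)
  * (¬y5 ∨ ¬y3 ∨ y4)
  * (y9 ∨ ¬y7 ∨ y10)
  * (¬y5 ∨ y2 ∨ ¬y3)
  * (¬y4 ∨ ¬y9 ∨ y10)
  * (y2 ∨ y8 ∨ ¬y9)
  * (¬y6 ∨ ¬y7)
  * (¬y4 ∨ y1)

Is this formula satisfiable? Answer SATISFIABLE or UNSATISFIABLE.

y9 = True:
  y8 = True:
    y3 = True:
      propagation gives y7=True, y6=False, y5=True; contradiction.
    y3 = False:
      propagation gives y2=False, y1=False; contradiction.
  y8 = False:
    propagation gives y10=True; an empty clause results — contradiction.
y9 = False:
  propagation gives y3=True, y7=True, y6=False, y8=False; an empty clause results — contradiction.
Every branch closes, so no satisfying assignment exists.

UNSATISFIABLE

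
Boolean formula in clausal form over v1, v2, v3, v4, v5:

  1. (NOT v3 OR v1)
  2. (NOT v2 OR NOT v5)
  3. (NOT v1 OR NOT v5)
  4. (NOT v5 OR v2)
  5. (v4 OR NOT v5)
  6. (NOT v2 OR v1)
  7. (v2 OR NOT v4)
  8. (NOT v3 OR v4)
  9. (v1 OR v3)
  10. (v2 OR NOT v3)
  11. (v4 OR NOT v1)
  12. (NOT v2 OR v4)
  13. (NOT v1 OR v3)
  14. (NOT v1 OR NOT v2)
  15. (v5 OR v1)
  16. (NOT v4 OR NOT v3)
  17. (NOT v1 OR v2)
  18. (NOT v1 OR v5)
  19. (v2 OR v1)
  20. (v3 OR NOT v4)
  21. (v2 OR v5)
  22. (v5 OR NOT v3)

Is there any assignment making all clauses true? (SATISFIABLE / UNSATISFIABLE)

v1 = True:
  propagation gives v5=False; an empty clause results — contradiction.
v1 = False:
  propagation gives v3=False; an empty clause results — contradiction.
Every branch closes, so no satisfying assignment exists.

UNSATISFIABLE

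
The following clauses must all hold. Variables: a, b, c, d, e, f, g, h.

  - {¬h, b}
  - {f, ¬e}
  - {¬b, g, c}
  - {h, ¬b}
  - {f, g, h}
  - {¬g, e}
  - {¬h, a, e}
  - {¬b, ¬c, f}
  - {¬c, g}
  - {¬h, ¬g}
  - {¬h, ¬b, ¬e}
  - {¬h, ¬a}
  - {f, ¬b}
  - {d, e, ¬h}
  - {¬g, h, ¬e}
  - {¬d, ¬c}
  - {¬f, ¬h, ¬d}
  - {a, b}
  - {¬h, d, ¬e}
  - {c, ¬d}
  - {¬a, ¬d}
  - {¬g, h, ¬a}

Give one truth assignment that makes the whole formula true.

Branch on a: take a = True.
  then h is forced to False.
  then b is forced to False.
  then d is forced to False.
  then g is forced to False.
  then f is forced to True.
  then c is forced to False.
e is now unconstrained; take e = True.
Every clause has at least one true literal under this assignment.

a=T, b=F, c=F, d=F, e=T, f=T, g=F, h=F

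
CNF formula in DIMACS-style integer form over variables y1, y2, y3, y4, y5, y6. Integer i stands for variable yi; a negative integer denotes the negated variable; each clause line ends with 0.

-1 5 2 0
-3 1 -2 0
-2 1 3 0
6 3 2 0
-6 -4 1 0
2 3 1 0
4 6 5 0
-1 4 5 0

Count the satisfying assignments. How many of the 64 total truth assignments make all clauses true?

Case analysis on y1 and y2:
  y1=T, y2=T: y3, y6 free; 3 ways for (y4,y5) × 2^2 = 12.
  y1=T, y2=F: y4 free; 3 ways for (y3,y5,y6) × 2^1 = 6.
  y1=F, y2=T: a clause becomes empty — 0.
  y1=F, y2=F: 5 of the 16 assignments to (y3,y4,y5,y6) work.
Total: 12 + 6 + 0 + 5 = 23.

23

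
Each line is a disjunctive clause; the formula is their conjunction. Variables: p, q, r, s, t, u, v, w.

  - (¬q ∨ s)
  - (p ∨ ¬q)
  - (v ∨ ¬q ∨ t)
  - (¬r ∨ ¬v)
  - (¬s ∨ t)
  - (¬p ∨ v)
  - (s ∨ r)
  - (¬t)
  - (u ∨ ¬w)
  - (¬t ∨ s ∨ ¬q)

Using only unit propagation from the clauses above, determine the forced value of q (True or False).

Unit clause (¬t) sets t = False.
(t ∨ ¬s) with t = False leaves only ¬s, so s = False.
(¬q ∨ s) with s = False leaves only ¬q, so q = False.

False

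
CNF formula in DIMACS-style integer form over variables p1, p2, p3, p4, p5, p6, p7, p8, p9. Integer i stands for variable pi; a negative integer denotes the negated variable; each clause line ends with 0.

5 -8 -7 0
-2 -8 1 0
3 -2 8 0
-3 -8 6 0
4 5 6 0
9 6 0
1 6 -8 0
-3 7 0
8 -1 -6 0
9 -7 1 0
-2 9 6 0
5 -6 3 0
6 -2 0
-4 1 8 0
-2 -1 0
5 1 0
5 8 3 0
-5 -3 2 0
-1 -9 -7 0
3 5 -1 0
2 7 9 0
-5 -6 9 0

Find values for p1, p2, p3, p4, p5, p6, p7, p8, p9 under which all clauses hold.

p1=False, p2=False, p3=False, p4=False, p5=True, p6=False, p7=False, p8=False, p9=True

Check each clause:
  1. (NOT p7 OR NOT p8 OR p5) — NOT p8 is true.
  2. (NOT p8 OR p1 OR NOT p2) — NOT p8 is true.
  3. (p3 OR NOT p2 OR p8) — NOT p2 is true.
  4. (NOT p3 OR NOT p8 OR p6) — NOT p8 is true.
  5. (p5 OR p6 OR p4) — p5 is true.
  6. (p9 OR p6) — p9 is true.
  7. (p1 OR NOT p8 OR p6) — NOT p8 is true.
  8. (NOT p3 OR p7) — NOT p3 is true.
  9. (p8 OR NOT p1 OR NOT p6) — NOT p6 is true.
  10. (p9 OR NOT p7 OR p1) — NOT p7 is true.
  11. (p9 OR NOT p2 OR p6) — p9 is true.
  12. (NOT p6 OR p3 OR p5) — NOT p6 is true.
  13. (NOT p2 OR p6) — NOT p2 is true.
  14. (p8 OR p1 OR NOT p4) — NOT p4 is true.
  15. (NOT p2 OR NOT p1) — NOT p1 is true.
  16. (p5 OR p1) — p5 is true.
  17. (p5 OR p8 OR p3) — p5 is true.
  18. (NOT p3 OR p2 OR NOT p5) — NOT p3 is true.
  19. (NOT p1 OR NOT p7 OR NOT p9) — NOT p7 is true.
  20. (p3 OR NOT p1 OR p5) — p5 is true.
  21. (p7 OR p9 OR p2) — p9 is true.
  22. (p9 OR NOT p5 OR NOT p6) — p9 is true.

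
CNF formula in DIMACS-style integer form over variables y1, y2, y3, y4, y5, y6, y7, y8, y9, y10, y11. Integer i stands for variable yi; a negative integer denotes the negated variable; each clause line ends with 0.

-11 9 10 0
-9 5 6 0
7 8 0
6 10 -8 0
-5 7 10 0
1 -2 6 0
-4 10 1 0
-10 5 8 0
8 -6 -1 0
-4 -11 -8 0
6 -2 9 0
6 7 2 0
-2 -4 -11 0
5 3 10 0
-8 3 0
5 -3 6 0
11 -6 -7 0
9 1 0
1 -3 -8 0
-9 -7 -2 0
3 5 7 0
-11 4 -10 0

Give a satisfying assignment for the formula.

y1=True, y2=True, y3=True, y4=True, y5=False, y6=True, y7=False, y8=True, y9=False, y10=True, y11=False

Branch on y1: take y1 = True.
Branch on y2: take y2 = True.
For the remaining variables, y3 = True, y4 = True, y5 = False, y6 = True, y7 = False, y8 = True, y9 = False, y10 = True, y11 = False works.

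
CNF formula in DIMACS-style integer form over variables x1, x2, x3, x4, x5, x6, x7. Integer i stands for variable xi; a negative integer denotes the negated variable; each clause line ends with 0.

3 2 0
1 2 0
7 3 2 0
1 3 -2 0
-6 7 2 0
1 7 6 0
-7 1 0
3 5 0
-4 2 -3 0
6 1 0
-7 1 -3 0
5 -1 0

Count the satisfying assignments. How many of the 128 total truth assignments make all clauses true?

Split on x1, then x2.
  x1=1, x2=1: forces x5=1; x3, x4, x6, x7 free → 2^4 = 16.
  x1=1, x2=0: remaining (x3,x4,x5,x6,x7) ∈ {(1,0,1,0,0); (1,0,1,0,1); (1,0,1,1,1)} — 3.
  x1=0, x2=1: remaining (x3,x4,x5,x6,x7) ∈ {(1,0,0,1,0); (1,0,1,1,0); (1,1,0,1,0); (1,1,1,1,0)} — 4.
  x1=0, x2=0: a clause becomes empty — 0.
Total: 16 + 3 + 4 + 0 = 23.

23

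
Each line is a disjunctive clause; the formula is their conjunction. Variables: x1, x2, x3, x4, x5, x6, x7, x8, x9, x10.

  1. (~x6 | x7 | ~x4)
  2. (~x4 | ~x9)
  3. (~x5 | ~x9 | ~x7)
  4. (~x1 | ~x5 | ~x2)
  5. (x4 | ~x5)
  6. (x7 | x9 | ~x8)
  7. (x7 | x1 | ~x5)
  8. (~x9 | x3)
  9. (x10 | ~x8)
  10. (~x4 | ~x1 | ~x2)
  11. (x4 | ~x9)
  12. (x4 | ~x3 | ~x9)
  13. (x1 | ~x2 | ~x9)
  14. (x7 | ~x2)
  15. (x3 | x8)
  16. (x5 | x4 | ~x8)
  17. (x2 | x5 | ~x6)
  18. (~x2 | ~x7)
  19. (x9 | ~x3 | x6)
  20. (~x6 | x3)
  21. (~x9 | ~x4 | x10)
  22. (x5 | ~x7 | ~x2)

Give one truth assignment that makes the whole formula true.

x1 = 0, x2 = 0, x3 = 1, x4 = 1, x5 = 1, x6 = 1, x7 = 1, x8 = 0, x9 = 0, x10 = 0

Try x1 = False.
Set x2 = False and propagate.
The remaining clauses are satisfied by x3 = True, x4 = True, x5 = True, x6 = True, x7 = True, x8 = False, x9 = False, x10 = False.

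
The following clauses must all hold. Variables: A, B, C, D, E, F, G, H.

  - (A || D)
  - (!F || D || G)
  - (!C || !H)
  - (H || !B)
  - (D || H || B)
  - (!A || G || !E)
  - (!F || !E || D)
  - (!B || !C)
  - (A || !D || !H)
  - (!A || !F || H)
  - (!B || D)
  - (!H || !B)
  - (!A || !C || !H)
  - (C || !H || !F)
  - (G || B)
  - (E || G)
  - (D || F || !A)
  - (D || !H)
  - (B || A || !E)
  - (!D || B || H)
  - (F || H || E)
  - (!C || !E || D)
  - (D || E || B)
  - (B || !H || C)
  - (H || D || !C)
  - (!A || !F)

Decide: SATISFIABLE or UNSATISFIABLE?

UNSATISFIABLE

H = True:
  propagation gives C=False, B=False; an empty clause results — contradiction.
H = False:
  propagation gives B=False, D=True; an empty clause results — contradiction.
Every branch closes, so no satisfying assignment exists.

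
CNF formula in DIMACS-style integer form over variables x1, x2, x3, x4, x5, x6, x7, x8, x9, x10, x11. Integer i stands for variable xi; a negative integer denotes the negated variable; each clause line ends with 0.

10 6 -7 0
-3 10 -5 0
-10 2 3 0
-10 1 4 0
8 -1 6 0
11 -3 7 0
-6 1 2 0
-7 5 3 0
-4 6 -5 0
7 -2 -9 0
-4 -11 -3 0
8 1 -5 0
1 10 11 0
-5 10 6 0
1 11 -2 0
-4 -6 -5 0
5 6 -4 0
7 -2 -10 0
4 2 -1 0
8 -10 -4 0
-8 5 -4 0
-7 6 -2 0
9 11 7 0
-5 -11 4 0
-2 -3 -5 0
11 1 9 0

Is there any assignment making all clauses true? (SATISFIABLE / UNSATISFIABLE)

SATISFIABLE

Set x1 = True and propagate.
The remaining clauses are satisfied by x2 = True, x3 = True, x4 = False, x5 = False, x6 = True, x7 = True, x8 = True, x9 = True, x10 = True, x11 = False.
Every clause has at least one true literal under this assignment.
So x1=1, x2=1, x3=1, x4=0, x5=0, x6=1, x7=1, x8=1, x9=1, x10=1, x11=0 is a satisfying assignment.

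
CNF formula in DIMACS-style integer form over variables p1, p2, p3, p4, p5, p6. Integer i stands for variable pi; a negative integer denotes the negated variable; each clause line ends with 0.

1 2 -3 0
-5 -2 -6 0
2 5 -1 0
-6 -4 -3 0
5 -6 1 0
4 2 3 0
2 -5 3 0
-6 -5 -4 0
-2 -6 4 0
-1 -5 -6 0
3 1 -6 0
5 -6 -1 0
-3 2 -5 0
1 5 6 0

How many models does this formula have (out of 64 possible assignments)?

12

Case analysis on p5 and p6:
  p5=T, p6=T: a clause becomes empty — 0.
  p5=T, p6=F: forces p2=T; p1, p3, p4 free → 2^3 = 8.
  p5=F, p6=T: a clause becomes empty — 0.
  p5=F, p6=F: remaining (p1,p2,p3,p4) ∈ {(T,T,F,F); (T,T,F,T); (T,T,T,F); (T,T,T,T)} — 4.
Total: 0 + 8 + 0 + 4 = 12.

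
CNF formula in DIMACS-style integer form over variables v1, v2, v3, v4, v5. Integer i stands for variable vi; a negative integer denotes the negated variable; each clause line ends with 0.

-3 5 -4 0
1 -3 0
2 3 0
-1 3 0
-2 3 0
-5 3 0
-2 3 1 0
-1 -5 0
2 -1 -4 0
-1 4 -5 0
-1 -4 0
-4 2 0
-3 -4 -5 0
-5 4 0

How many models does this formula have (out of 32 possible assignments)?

2

The models are:
  v1=1 v2=0 v3=1 v4=0 v5=0
  v1=1 v2=1 v3=1 v4=0 v5=0
Count: 2.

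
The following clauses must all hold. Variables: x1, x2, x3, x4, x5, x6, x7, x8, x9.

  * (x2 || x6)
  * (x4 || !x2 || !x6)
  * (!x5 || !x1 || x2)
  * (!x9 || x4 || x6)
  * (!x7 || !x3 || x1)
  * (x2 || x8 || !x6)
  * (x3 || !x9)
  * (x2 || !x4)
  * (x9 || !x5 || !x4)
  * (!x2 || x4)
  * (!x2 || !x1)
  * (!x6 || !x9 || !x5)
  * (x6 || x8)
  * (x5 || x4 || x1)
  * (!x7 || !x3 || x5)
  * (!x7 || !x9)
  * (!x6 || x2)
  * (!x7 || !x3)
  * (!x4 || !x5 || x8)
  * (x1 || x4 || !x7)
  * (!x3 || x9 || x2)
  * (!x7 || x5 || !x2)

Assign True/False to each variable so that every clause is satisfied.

x1=F, x2=T, x3=F, x4=T, x5=F, x6=T, x7=F, x8=T, x9=F

Pure literal: x7 appears only negated; assign x7 = False.
Pure literal: x8 appears only positively; assign x8 = True.
Branch on x1: take x1 = False.
The remaining clauses are satisfied by x2 = True, x3 = False, x4 = True, x5 = False, x6 = True, x9 = False.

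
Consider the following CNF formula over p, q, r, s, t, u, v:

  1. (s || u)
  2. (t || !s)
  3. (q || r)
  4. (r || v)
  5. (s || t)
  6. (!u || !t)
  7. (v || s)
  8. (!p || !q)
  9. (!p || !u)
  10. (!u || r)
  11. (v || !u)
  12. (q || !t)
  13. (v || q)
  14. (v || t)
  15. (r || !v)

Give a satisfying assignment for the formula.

p=F  q=T  r=T  s=T  t=T  u=F  v=T

Pure literal: p appears only negated; assign p = False.
Pure literal: r appears only positively; assign r = True.
Try q = True.
The remaining clauses are satisfied by s = True, t = True, u = False, v = True.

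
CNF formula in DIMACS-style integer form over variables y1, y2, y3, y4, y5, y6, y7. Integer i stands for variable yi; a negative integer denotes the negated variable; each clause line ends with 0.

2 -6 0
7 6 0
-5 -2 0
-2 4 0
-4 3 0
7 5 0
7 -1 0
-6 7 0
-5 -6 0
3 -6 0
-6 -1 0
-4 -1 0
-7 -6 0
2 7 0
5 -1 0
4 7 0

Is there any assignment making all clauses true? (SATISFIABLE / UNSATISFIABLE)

Set y1 = True and propagate.
  then y7 is forced to True.
  then y6 is forced to False.
  then y4 is forced to False.
  then y2 is forced to False.
  then y5 is forced to True.
y3 is now unconstrained; take y3 = False.
Every clause has at least one true literal under this assignment.
So y1=True, y2=False, y3=False, y4=False, y5=True, y6=False, y7=True is a satisfying assignment.

SATISFIABLE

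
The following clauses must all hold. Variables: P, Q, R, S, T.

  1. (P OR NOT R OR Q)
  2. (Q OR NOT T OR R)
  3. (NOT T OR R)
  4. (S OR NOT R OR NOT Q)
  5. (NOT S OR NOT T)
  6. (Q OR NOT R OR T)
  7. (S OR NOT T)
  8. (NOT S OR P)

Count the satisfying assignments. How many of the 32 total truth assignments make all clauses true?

7

Satisfying assignments:
  P=0 Q=0 R=0 S=0 T=0
  P=0 Q=1 R=0 S=0 T=0
  P=1 Q=0 R=0 S=0 T=0
  P=1 Q=0 R=0 S=1 T=0
  P=1 Q=1 R=0 S=0 T=0
  P=1 Q=1 R=0 S=1 T=0
  P=1 Q=1 R=1 S=1 T=0
That's 7 in total.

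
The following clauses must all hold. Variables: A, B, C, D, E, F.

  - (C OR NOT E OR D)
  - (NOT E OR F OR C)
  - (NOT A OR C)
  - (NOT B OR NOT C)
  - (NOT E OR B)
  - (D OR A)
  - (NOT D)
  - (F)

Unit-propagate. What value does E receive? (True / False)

(NOT D) stands alone — D = False.
From (A OR D) and D = False: A = True.
(NOT A OR C): since A = True, the clause reduces to (C). C = True.
From (NOT B OR NOT C) and C = True: B = False.
(B OR NOT E): since B = False, the clause reduces to (NOT E). E = False.

False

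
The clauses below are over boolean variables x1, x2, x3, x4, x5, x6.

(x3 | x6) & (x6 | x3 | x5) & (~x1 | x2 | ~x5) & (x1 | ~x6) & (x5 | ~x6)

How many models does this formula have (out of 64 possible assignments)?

Split on x6, then x5.
  x6=1, x5=1: remaining (x1,x2,x3,x4) ∈ {(1,1,0,0); (1,1,0,1); (1,1,1,0); (1,1,1,1)} — 4.
  x6=1, x5=0: a clause becomes empty — 0.
  x6=0, x5=1: x4 free; 3 ways for (x1,x2,x3) × 2^1 = 6.
  x6=0, x5=0: forces x3=1; x1, x2, x4 free → 2^3 = 8.
Total: 4 + 0 + 6 + 8 = 18.

18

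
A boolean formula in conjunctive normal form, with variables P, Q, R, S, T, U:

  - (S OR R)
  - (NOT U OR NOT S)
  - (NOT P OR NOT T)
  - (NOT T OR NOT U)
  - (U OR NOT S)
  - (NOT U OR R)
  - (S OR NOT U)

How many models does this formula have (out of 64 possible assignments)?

6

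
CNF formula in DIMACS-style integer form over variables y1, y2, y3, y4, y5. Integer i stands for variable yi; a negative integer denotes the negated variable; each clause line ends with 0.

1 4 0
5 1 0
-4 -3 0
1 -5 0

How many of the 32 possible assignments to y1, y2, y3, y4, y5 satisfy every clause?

Split on y1, then y4.
  y1=1, y4=1: remaining (y2,y3,y5) ∈ {(0,0,0); (0,0,1); (1,0,0); (1,0,1)} — 4.
  y1=1, y4=0: y2, y3, y5 free → 2^3 = 8.
  y1=0, y4=1: a clause becomes empty — 0.
  y1=0, y4=0: a clause becomes empty — 0.
Total: 4 + 8 + 0 + 0 = 12.

12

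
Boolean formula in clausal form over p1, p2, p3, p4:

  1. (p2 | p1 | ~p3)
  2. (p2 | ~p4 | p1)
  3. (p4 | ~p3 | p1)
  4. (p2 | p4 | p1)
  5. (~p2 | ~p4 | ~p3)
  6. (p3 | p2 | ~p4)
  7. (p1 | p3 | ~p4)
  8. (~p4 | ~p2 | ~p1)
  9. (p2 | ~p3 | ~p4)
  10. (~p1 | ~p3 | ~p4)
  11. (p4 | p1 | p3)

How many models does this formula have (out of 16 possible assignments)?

The models are:
  p1=1 p2=0 p3=0 p4=0
  p1=1 p2=0 p3=1 p4=0
  p1=1 p2=1 p3=0 p4=0
  p1=1 p2=1 p3=1 p4=0
Count: 4.

4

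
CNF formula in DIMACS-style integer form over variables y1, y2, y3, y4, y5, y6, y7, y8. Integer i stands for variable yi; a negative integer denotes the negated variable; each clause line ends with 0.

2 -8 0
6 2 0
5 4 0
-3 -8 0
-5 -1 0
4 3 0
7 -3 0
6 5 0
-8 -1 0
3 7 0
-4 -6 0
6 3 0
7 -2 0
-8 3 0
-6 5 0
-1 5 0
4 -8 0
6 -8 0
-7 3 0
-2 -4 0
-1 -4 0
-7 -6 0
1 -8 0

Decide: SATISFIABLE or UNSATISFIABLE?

y8 occurs only negated in the remaining clauses — set y8 = False.
Set y1 = False and propagate.
Try y2 = True.
  then y7 is forced to True.
  then y3 is forced to True.
  then y4 is forced to False.
  then y5 is forced to True.
  then y6 is forced to False.
So y1=0, y2=1, y3=1, y4=0, y5=1, y6=0, y7=1, y8=0 is a satisfying assignment.

SATISFIABLE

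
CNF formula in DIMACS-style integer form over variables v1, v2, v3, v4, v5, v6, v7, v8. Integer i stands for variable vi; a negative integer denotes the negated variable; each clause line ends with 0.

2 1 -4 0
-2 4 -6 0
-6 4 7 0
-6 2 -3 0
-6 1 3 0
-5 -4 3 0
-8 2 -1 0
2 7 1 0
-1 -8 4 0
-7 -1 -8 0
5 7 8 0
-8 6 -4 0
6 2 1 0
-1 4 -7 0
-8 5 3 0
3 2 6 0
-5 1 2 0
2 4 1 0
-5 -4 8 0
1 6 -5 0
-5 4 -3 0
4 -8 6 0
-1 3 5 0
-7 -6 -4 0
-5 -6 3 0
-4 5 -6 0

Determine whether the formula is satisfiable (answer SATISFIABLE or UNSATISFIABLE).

SATISFIABLE

Branch on v1: take v1 = True.
The remaining clauses are satisfied by v2 = False, v3 = True, v4 = True, v5 = False, v6 = False, v7 = True, v8 = False.
So v1=True, v2=False, v3=True, v4=True, v5=False, v6=False, v7=True, v8=False is a satisfying assignment.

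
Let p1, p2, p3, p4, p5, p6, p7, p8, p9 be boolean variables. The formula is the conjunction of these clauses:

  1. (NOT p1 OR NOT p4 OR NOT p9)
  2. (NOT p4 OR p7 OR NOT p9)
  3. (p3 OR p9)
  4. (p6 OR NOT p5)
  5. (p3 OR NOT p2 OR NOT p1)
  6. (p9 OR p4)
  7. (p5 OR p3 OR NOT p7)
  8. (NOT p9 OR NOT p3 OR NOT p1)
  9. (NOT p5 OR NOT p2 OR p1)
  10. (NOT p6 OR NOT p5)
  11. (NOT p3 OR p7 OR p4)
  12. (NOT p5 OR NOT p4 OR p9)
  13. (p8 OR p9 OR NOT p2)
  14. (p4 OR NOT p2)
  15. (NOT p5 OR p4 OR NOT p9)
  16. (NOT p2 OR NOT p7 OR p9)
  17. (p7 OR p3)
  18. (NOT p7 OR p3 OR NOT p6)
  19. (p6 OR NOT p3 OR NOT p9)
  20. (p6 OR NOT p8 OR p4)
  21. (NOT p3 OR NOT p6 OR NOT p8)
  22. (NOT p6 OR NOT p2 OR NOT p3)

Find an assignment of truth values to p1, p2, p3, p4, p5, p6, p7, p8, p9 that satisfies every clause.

p2 occurs only negated in the remaining clauses — set p2 = False.
Branch on p1: take p1 = False.
Try p3 = True.
Try p4 = True.
The remaining clauses are satisfied by p5 = False, p6 = False, p7 = False, p8 = False, p9 = False.
Every clause has at least one true literal under this assignment.
Check each clause:
  1. (NOT p9 OR NOT p1 OR NOT p4) — NOT p1 is true.
  2. (p7 OR NOT p4 OR NOT p9) — NOT p9 is true.
  3. (p9 OR p3) — p3 is true.
  4. (p6 OR NOT p5) — NOT p5 is true.
  5. (p3 OR NOT p1 OR NOT p2) — p3 is true.
  6. (p4 OR p9) — p4 is true.
  7. (NOT p7 OR p3 OR p5) — NOT p7 is true.
  8. (NOT p3 OR NOT p9 OR NOT p1) — NOT p1 is true.
  9. (NOT p5 OR NOT p2 OR p1) — NOT p5 is true.
  10. (NOT p5 OR NOT p6) — NOT p6 is true.
  11. (NOT p3 OR p4 OR p7) — p4 is true.
  12. (p9 OR NOT p5 OR NOT p4) — NOT p5 is true.
  13. (p9 OR NOT p2 OR p8) — NOT p2 is true.
  14. (NOT p2 OR p4) — p4 is true.
  15. (p4 OR NOT p9 OR NOT p5) — NOT p5 is true.
  16. (NOT p2 OR NOT p7 OR p9) — NOT p7 is true.
  17. (p7 OR p3) — p3 is true.
  18. (p3 OR NOT p7 OR NOT p6) — NOT p7 is true.
  19. (NOT p3 OR NOT p9 OR p6) — NOT p9 is true.
  20. (p4 OR NOT p8 OR p6) — NOT p8 is true.
  21. (NOT p3 OR NOT p6 OR NOT p8) — NOT p8 is true.
  22. (NOT p6 OR NOT p2 OR NOT p3) — NOT p6 is true.

p1 = F, p2 = F, p3 = T, p4 = T, p5 = F, p6 = F, p7 = F, p8 = F, p9 = F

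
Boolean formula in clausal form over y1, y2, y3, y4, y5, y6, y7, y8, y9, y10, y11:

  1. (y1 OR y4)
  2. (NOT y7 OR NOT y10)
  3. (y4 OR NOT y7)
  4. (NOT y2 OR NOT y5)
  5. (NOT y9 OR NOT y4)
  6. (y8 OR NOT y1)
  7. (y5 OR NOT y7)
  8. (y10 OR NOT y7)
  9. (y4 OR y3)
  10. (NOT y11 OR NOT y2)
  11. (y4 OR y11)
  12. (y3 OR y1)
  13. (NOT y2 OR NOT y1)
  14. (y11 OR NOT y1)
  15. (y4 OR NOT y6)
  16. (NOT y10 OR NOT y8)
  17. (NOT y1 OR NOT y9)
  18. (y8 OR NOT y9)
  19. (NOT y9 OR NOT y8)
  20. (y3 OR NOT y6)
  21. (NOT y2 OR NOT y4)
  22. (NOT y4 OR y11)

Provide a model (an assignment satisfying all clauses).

y1=False, y2=False, y3=True, y4=True, y5=False, y6=False, y7=False, y8=True, y9=False, y10=False, y11=True

Pure literal: y2 appears only negated; assign y2 = False.
y3 occurs only positively in the remaining clauses — set y3 = True.
Try y1 = False.
  then y4 is forced to True.
  then y9 is forced to False.
  then y11 is forced to True.
Try y5 = False.
  then y7 is forced to False.
Branch on y8: take y8 = True.
  then y10 is forced to False.
y6 is now unconstrained; take y6 = False.
Every clause has at least one true literal under this assignment.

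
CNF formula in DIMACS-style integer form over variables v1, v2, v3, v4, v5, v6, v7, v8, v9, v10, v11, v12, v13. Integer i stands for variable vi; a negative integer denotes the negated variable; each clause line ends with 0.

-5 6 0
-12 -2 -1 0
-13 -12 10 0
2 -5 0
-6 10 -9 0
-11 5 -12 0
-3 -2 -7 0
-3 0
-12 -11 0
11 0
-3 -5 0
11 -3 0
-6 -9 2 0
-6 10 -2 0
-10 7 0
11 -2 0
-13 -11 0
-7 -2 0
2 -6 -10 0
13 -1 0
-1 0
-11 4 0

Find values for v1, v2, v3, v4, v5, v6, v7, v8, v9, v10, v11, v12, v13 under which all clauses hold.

v1=False  v2=False  v3=False  v4=True  v5=False  v6=False  v7=True  v8=True  v9=True  v10=True  v11=True  v12=False  v13=False

Check each clause:
  1. (¬v5 ∨ v6) — ¬v5 is true.
  2. (¬v2 ∨ ¬v12 ∨ ¬v1) — ¬v12 is true.
  3. (¬v13 ∨ v10 ∨ ¬v12) — v10 is true.
  4. (¬v5 ∨ v2) — ¬v5 is true.
  5. (¬v6 ∨ ¬v9 ∨ v10) — v10 is true.
  6. (v5 ∨ ¬v12 ∨ ¬v11) — ¬v12 is true.
  7. (¬v7 ∨ ¬v3 ∨ ¬v2) — ¬v3 is true.
  8. (¬v3) — ¬v3 is true.
  9. (¬v11 ∨ ¬v12) — ¬v12 is true.
  10. (v11) — v11 is true.
  11. (¬v3 ∨ ¬v5) — ¬v5 is true.
  12. (v11 ∨ ¬v3) — v11 is true.
  13. (v2 ∨ ¬v6 ∨ ¬v9) — ¬v6 is true.
  14. (¬v6 ∨ ¬v2 ∨ v10) — v10 is true.
  15. (v7 ∨ ¬v10) — v7 is true.
  16. (v11 ∨ ¬v2) — v11 is true.
  17. (¬v11 ∨ ¬v13) — ¬v13 is true.
  18. (¬v2 ∨ ¬v7) — ¬v2 is true.
  19. (¬v6 ∨ v2 ∨ ¬v10) — ¬v6 is true.
  20. (¬v1 ∨ v13) — ¬v1 is true.
  21. (¬v1) — ¬v1 is true.
  22. (v4 ∨ ¬v11) — v4 is true.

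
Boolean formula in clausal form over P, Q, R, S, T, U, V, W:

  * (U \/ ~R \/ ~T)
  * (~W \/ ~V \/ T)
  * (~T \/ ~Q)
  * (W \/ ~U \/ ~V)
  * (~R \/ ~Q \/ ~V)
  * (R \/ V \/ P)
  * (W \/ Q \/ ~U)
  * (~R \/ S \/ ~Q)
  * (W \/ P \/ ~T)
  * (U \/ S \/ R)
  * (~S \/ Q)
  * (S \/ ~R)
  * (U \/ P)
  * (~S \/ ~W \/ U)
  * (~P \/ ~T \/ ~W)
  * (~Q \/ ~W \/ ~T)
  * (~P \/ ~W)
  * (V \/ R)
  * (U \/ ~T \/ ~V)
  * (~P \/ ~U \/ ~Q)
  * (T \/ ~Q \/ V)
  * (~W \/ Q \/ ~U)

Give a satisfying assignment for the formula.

P=T  Q=T  R=F  S=T  T=F  U=F  V=T  W=F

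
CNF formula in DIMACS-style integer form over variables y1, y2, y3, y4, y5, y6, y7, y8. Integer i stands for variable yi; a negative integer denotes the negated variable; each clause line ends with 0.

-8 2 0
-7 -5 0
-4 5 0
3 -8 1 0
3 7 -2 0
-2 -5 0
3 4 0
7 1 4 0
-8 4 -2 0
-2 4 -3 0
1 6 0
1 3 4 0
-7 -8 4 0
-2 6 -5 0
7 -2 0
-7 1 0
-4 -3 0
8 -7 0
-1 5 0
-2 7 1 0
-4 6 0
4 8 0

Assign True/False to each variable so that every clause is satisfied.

y1=0, y2=0, y3=0, y4=1, y5=1, y6=1, y7=0, y8=0

Pure literal: y6 appears only positively; assign y6 = True.
Branch on y1: take y1 = False.
  then y7 is forced to False.
  then y4 is forced to True.
  then y5 is forced to True.
  then y2 is forced to False.
  then y8 is forced to False.
  then y3 is forced to False.
Every clause has at least one true literal under this assignment.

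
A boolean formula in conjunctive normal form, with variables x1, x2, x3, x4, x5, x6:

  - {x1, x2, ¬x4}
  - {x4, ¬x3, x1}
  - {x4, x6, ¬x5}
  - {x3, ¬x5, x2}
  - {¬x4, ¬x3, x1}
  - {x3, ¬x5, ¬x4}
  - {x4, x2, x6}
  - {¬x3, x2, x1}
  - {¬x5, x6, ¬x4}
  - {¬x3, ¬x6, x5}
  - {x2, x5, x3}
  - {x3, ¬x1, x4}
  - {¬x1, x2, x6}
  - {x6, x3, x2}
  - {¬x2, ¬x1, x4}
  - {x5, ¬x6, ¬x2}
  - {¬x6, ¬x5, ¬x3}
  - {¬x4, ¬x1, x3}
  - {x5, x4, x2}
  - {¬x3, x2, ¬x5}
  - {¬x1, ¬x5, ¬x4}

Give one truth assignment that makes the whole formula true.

x1 = F, x2 = T, x3 = F, x4 = F, x5 = T, x6 = T

Check each clause:
  1. {¬x4, x1, x2} — x2 is true.
  2. {¬x3, x4, x1} — ¬x3 is true.
  3. {x4, ¬x5, x6} — x6 is true.
  4. {¬x5, x3, x2} — x2 is true.
  5. {¬x4, ¬x3, x1} — ¬x4 is true.
  6. {x3, ¬x4, ¬x5} — ¬x4 is true.
  7. {x4, x6, x2} — x2 is true.
  8. {¬x3, x1, x2} — x2 is true.
  9. {¬x4, ¬x5, x6} — ¬x4 is true.
  10. {¬x6, x5, ¬x3} — ¬x3 is true.
  11. {x3, x5, x2} — x2 is true.
  12. {¬x1, x4, x3} — ¬x1 is true.
  13. {¬x1, x2, x6} — x2 is true.
  14. {x2, x3, x6} — x2 is true.
  15. {x4, ¬x1, ¬x2} — ¬x1 is true.
  16. {x5, ¬x6, ¬x2} — x5 is true.
  17. {¬x5, ¬x6, ¬x3} — ¬x3 is true.
  18. {x3, ¬x4, ¬x1} — ¬x4 is true.
  19. {x2, x5, x4} — x2 is true.
  20. {x2, ¬x5, ¬x3} — x2 is true.
  21. {¬x1, ¬x4, ¬x5} — ¬x4 is true.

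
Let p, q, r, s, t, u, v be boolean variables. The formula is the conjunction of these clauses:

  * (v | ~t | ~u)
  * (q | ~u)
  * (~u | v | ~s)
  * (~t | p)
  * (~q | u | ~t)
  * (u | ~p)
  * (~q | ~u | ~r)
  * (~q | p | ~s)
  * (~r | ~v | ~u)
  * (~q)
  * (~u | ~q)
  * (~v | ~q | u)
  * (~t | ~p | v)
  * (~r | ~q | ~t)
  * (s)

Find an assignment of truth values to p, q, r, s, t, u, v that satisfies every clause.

p=False, q=False, r=True, s=True, t=False, u=False, v=False

The clause (~q) is unit: q must be False.
(~u) is a unit clause, so u = False.
Unit propagation: (~p) forces p = False.
Unit propagation: (~t) forces t = False.
Unit propagation: (s) forces s = True.
r, v are now unconstrained; take r = True, v = False.
Check each clause:
  1. (~u | v | ~t) — ~u is true.
  2. (q | ~u) — ~u is true.
  3. (~s | v | ~u) — ~u is true.
  4. (p | ~t) — ~t is true.
  5. (~q | ~t | u) — ~t is true.
  6. (u | ~p) — ~p is true.
  7. (~q | ~u | ~r) — ~u is true.
  8. (~q | p | ~s) — ~q is true.
  9. (~u | ~r | ~v) — ~v is true.
  10. (~q) — ~q is true.
  11. (~u | ~q) — ~u is true.
  12. (~v | u | ~q) — ~v is true.
  13. (v | ~p | ~t) — ~t is true.
  14. (~r | ~t | ~q) — ~t is true.
  15. (s) — s is true.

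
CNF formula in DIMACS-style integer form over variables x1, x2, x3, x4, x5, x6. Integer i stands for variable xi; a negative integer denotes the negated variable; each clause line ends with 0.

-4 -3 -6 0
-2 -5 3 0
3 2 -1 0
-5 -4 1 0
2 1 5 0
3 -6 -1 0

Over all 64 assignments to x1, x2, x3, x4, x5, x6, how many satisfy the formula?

Split on x1, then x3.
  x1=1, x3=1: x2, x5 free; 3 ways for (x4,x6) × 2^2 = 12.
  x1=1, x3=0: remaining (x2,x4,x5,x6) ∈ {(1,0,0,0); (1,1,0,0)} — 2.
  x1=0, x3=1: 7 of the 16 assignments to (x2,x4,x5,x6) work.
  x1=0, x3=0: x6 free; 3 ways for (x2,x4,x5) × 2^1 = 6.
Total: 12 + 2 + 7 + 6 = 27.

27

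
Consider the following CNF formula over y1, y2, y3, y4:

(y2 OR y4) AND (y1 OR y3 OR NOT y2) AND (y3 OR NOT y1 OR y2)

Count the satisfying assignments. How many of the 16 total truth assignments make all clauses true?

9

Case analysis on y2 and y1:
  y2=1, y1=1: remaining (y3,y4) ∈ {(0,0); (0,1); (1,0); (1,1)} — 4.
  y2=1, y1=0: remaining (y3,y4) ∈ {(1,0); (1,1)} — 2.
  y2=0, y1=1: remaining (y3,y4) ∈ {(1,1)} — 1.
  y2=0, y1=0: remaining (y3,y4) ∈ {(0,1); (1,1)} — 2.
Total: 4 + 2 + 1 + 2 = 9.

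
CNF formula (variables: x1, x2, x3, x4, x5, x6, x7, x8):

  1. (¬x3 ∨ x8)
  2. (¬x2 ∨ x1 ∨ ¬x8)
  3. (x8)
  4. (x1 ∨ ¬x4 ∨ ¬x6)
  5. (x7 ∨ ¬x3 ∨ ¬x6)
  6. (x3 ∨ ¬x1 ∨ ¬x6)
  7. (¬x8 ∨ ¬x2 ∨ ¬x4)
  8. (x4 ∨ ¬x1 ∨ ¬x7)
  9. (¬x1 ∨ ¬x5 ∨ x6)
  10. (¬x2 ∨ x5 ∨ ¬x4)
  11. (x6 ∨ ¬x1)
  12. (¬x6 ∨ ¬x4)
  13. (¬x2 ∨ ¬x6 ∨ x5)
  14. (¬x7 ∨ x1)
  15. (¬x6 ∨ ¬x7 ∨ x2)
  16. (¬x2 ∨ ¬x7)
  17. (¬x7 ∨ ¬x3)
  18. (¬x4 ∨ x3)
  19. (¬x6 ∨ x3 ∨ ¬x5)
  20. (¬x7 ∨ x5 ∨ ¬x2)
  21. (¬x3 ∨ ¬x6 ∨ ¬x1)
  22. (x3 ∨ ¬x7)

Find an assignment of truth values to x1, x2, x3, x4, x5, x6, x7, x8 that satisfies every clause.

(x8) is a unit clause, so x8 = True.
Try x1 = False.
  then x2 is forced to False.
  then x7 is forced to False.
Branch on x3: take x3 = True.
  then x6 is forced to False.
x4, x5 are now unconstrained; take x4 = False, x5 = False.
Every clause has at least one true literal under this assignment.

x1=F, x2=F, x3=T, x4=F, x5=F, x6=F, x7=F, x8=T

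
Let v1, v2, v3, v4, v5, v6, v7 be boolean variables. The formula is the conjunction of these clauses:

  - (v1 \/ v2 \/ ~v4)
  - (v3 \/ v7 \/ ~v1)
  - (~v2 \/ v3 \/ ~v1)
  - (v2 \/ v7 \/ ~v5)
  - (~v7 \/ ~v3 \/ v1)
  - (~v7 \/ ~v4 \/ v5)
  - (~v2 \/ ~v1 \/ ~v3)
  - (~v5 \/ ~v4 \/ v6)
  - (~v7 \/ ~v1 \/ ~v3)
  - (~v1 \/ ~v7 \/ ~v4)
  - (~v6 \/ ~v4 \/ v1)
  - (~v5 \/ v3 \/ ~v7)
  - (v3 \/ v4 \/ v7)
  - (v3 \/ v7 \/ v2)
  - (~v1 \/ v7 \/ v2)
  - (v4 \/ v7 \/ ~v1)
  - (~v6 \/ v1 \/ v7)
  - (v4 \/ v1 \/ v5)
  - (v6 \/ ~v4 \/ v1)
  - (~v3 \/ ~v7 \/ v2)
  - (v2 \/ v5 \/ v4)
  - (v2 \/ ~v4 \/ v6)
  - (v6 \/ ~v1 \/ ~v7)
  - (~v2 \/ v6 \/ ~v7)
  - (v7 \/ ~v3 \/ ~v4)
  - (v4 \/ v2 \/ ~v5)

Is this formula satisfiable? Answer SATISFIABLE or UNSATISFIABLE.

SATISFIABLE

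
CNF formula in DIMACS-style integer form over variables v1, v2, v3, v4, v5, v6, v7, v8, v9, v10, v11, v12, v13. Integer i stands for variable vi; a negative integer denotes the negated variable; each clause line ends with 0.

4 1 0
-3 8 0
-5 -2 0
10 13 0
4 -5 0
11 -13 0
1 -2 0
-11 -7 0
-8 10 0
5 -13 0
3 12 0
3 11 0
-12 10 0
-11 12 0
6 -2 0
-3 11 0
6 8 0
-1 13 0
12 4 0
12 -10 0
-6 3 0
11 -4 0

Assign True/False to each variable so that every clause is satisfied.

v1=F, v2=F, v3=T, v4=T, v5=T, v6=T, v7=F, v8=T, v9=T, v10=T, v11=T, v12=T, v13=T

Pure literal: v2 appears only negated; assign v2 = False.
v7 occurs only negated in the remaining clauses — set v7 = False.
Try v1 = False.
  then v4 is forced to True.
  then v11 is forced to True.
  then v12 is forced to True.
  then v10 is forced to True.
For the remaining variables, v3 = True, v5 = True, v6 = True, v8 = True, v9 = True, v13 = True works.
Every clause has at least one true literal under this assignment.
Check each clause:
  1. {v4, v1} — v4 is true.
  2. {v8, ¬v3} — v8 is true.
  3. {¬v2, ¬v5} — ¬v2 is true.
  4. {v10, v13} — v10 is true.
  5. {¬v5, v4} — v4 is true.
  6. {v11, ¬v13} — v11 is true.
  7. {¬v2, v1} — ¬v2 is true.
  8. {¬v11, ¬v7} — ¬v7 is true.
  9. {v10, ¬v8} — v10 is true.
  10. {v5, ¬v13} — v5 is true.
  11. {v12, v3} — v3 is true.
  12. {v11, v3} — v11 is true.
  13. {¬v12, v10} — v10 is true.
  14. {¬v11, v12} — v12 is true.
  15. {v6, ¬v2} — ¬v2 is true.
  16. {¬v3, v11} — v11 is true.
  17. {v6, v8} — v8 is true.
  18. {¬v1, v13} — v13 is true.
  19. {v4, v12} — v4 is true.
  20. {v12, ¬v10} — v12 is true.
  21. {¬v6, v3} — v3 is true.
  22. {v11, ¬v4} — v11 is true.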